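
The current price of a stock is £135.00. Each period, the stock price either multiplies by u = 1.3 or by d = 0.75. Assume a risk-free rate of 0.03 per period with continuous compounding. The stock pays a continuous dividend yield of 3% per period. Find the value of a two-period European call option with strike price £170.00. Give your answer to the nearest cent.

£11.31

Per-period risk-free factor R = e^0.03 = 1.0305; dividend-adjusted growth = e^(0.03−0.03) = 1.0000.
Risk-neutral probability p = (1.0000 − 0.75)/(1.3 − 0.75) = 0.2500/0.5500 = 0.4545
Terminal stock prices: S_uu = 228.2, S_ud = 131.6, S_dd = 75.94
Terminal payoffs (S − K): max(58.15, 0) = 58.15, max(-38.38, 0) = 0, max(-94.06, 0) = 0
Node u (S = 175.5): V_u = e^(−0.03)·[0.4545·58.1500 + 0.5455·0.0000] = 25.6506
Node d (S = 101.2): V_d = e^(−0.03)·[0.4545·0.0000 + 0.5455·0.0000] = 0.0000
Node 0 (S = 135): V_0 = e^(−0.03)·[0.4545·25.6506 + 0.5455·0.0000] = 11.3148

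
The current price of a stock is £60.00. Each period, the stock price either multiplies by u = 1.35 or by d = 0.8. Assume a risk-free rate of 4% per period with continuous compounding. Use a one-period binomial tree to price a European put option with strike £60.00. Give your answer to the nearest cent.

Risk-neutral probability p = (e^0.04 − 0.8)/(1.35 − 0.8) = 0.2408/0.5500 = 0.4378
Terminal stock prices: S_u = 81, S_d = 48
Terminal payoffs (K − S): max(-21, 0) = 0, max(12, 0) = 12
Node 0 (S = 60): V_0 = e^(−0.04)·[0.4378·0.0000 + 0.5622·12.0000] = 6.4814

£6.48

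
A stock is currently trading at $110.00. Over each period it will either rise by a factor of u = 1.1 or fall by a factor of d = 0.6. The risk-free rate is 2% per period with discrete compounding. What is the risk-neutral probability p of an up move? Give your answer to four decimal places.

Risk-neutral probability p = (1 + 0.02 − 0.6)/(1.1 − 0.6) = 0.4200/0.5000 = 0.8400

p = 0.8400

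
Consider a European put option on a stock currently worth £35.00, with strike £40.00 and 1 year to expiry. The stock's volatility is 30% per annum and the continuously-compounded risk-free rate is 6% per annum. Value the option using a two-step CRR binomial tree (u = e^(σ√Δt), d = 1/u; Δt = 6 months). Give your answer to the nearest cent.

£6.09

CRR parameters: u = e^(σ√Δt) = e^(0.3·√0.5) = 1.2363, d = 1/u = 0.8089
Per-period rate: rΔt = 0.06·0.5 = 0.03, so R = e^0.03 = 1.0305
Risk-neutral probability p = (e^0.03 − 0.8089)/(1.2363 − 0.8089) = 0.2216/0.4275 = 0.5184
Terminal stock prices: S_uu = 53.5, S_ud = 35, S_dd = 22.9
Terminal payoffs (K − S): max(-13.5, 0) = 0, max(5, 0) = 5, max(17.1, 0) = 17.1
Node u (S = 43.27): V_u = e^(−0.03)·[0.5184·0.0000 + 0.4816·5.0000] = 2.3368
Node d (S = 28.31): V_d = e^(−0.03)·[0.5184·5.0000 + 0.4816·17.1012] = 10.5078
Node 0 (S = 35): V_0 = e^(−0.03)·[0.5184·2.3368 + 0.4816·10.5078] = 6.0865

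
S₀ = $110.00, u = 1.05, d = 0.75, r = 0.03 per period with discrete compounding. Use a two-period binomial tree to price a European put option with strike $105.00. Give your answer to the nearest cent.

$2.34

Risk-neutral probability p = (1 + 0.03 − 0.75)/(1.05 − 0.75) = 0.2800/0.3000 = 0.9333
Terminal stock prices: S_uu = 121.3, S_ud = 86.62, S_dd = 61.88
Terminal payoffs (K − S): max(-16.28, 0) = 0, max(18.38, 0) = 18.38, max(43.12, 0) = 43.12
Node u (S = 115.5): V_u = 1/1.03·[0.9333·0.0000 + 0.0667·18.3750] = 1.1893
Node d (S = 82.5): V_d = 1/1.03·[0.9333·18.3750 + 0.0667·43.1250] = 19.4417
Node 0 (S = 110): V_0 = 1/1.03·[0.9333·1.1893 + 0.0667·19.4417] = 2.3361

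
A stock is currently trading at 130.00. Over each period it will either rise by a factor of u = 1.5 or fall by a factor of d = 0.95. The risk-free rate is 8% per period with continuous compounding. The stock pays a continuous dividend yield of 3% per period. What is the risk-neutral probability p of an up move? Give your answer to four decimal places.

Per-period risk-free factor R = e^0.08 = 1.0833; dividend-adjusted growth = e^(0.08−0.03) = 1.0513.
Risk-neutral probability p = (1.0513 − 0.95)/(1.5 − 0.95) = 0.1013/0.5500 = 0.1841

p = 0.1841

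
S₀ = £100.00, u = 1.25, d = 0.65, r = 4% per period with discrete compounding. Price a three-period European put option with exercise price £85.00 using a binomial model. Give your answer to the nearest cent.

£9.03

Risk-neutral probability p = (1 + 0.04 − 0.65)/(1.25 − 0.65) = 0.3900/0.6000 = 0.6500
Terminal stock prices: S_uuu = 195.3, S_uud = 101.6, S_udd = 52.81, S_ddd = 27.46
Terminal payoffs (K − S): max(-110.3, 0) = 0, max(-16.56, 0) = 0, max(32.19, 0) = 32.19, max(57.54, 0) = 57.54
Node uu (S = 156.2): V_uu = 1/1.04·[0.6500·0.0000 + 0.3500·0.0000] = 0.0000
Node ud (S = 81.25): V_ud = 1/1.04·[0.6500·0.0000 + 0.3500·32.1875] = 10.8323
Node dd (S = 42.25): V_dd = 1/1.04·[0.6500·32.1875 + 0.3500·57.5375] = 39.4808
Node u (S = 125): V_u = 1/1.04·[0.6500·0.0000 + 0.3500·10.8323] = 3.6455
Node d (S = 65): V_d = 1/1.04·[0.6500·10.8323 + 0.3500·39.4808] = 20.0570
Node 0 (S = 100): V_0 = 1/1.04·[0.6500·3.6455 + 0.3500·20.0570] = 9.0284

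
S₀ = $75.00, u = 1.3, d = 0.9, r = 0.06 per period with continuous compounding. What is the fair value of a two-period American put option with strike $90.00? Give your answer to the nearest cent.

$15.00

Risk-neutral probability p = (e^0.06 − 0.9)/(1.3 − 0.9) = 0.1618/0.4000 = 0.4046
Terminal stock prices: S_uu = 126.8, S_ud = 87.75, S_dd = 60.75
Terminal payoffs (K − S): max(-36.75, 0) = 0, max(2.25, 0) = 2.25, max(29.25, 0) = 29.25
Node u (S = 97.5): continuation = e^(−0.06)·[0.4046·0.0000 + 0.5954·2.2500] = 1.2617; exercise value = 0.0000 ≤ continuation, so V_u = 1.2617
Node d (S = 67.5): continuation = e^(−0.06)·[0.4046·2.2500 + 0.5954·29.2500] = 17.2588; exercise value = 22.5000 > continuation, so V_d = 22.5000 (exercise)
Node 0 (S = 75): continuation = e^(−0.06)·[0.4046·1.2617 + 0.5954·22.5000] = 13.0973; exercise value = 15.0000 > continuation, so V_0 = 15.0000 (exercise)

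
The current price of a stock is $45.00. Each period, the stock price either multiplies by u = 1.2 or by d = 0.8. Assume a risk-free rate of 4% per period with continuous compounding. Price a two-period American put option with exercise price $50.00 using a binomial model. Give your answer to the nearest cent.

Risk-neutral probability p = (e^0.04 − 0.8)/(1.2 − 0.8) = 0.2408/0.4000 = 0.6020
Terminal stock prices: S_uu = 64.8, S_ud = 43.2, S_dd = 28.8
Terminal payoffs (K − S): max(-14.8, 0) = 0, max(6.8, 0) = 6.8, max(21.2, 0) = 21.2
Node u (S = 54): continuation = e^(−0.04)·[0.6020·0.0000 + 0.3980·6.8000] = 2.6001; exercise value = 0.0000 ≤ continuation, so V_u = 2.6001
Node d (S = 36): continuation = e^(−0.04)·[0.6020·6.8000 + 0.3980·21.2000] = 12.0395; exercise value = 14.0000 > continuation, so V_d = 14.0000 (exercise)
Node 0 (S = 45): continuation = e^(−0.04)·[0.6020·2.6001 + 0.3980·14.0000] = 6.8571; exercise value = 5.0000 ≤ continuation, so V_0 = 6.8571

$6.86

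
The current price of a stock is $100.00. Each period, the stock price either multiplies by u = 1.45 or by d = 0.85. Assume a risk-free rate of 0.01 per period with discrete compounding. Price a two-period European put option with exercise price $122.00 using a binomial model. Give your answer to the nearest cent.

Risk-neutral probability p = (1 + 0.01 − 0.85)/(1.45 − 0.85) = 0.1600/0.6000 = 0.2667
Terminal stock prices: S_uu = 210.2, S_ud = 123.2, S_dd = 72.25
Terminal payoffs (K − S): max(-88.25, 0) = 0, max(-1.25, 0) = 0, max(49.75, 0) = 49.75
Node u (S = 145): V_u = 1/1.01·[0.2667·0.0000 + 0.7333·0.0000] = 0.0000
Node d (S = 85): V_d = 1/1.01·[0.2667·0.0000 + 0.7333·49.7500] = 36.1221
Node 0 (S = 100): V_0 = 1/1.01·[0.2667·0.0000 + 0.7333·36.1221] = 26.2273

$26.23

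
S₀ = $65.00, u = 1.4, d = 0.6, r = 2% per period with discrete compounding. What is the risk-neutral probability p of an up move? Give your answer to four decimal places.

Risk-neutral probability p = (1 + 0.02 − 0.6)/(1.4 − 0.6) = 0.4200/0.8000 = 0.5250

p = 0.5250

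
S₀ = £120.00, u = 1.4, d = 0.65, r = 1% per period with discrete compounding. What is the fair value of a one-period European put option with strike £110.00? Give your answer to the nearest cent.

Risk-neutral probability p = (1 + 0.01 − 0.65)/(1.4 − 0.65) = 0.3600/0.7500 = 0.4800
Terminal stock prices: S_u = 168, S_d = 78
Terminal payoffs (K − S): max(-58, 0) = 0, max(32, 0) = 32
Node 0 (S = 120): V_0 = 1/1.01·[0.4800·0.0000 + 0.5200·32.0000] = 16.4752

£16.48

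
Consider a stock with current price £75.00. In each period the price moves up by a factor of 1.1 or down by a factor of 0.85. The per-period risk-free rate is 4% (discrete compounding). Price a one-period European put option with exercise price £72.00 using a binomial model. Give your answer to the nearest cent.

Risk-neutral probability p = (1 + 0.04 − 0.85)/(1.1 − 0.85) = 0.1900/0.2500 = 0.7600
Terminal stock prices: S_u = 82.5, S_d = 63.75
Terminal payoffs (K − S): max(-10.5, 0) = 0, max(8.25, 0) = 8.25
Node 0 (S = 75): V_0 = 1/1.04·[0.7600·0.0000 + 0.2400·8.2500] = 1.9038

£1.90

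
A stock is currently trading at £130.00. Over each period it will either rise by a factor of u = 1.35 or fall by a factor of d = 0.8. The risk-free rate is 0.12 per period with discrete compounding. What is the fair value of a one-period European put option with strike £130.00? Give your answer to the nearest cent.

Risk-neutral probability p = (1 + 0.12 − 0.8)/(1.35 − 0.8) = 0.3200/0.5500 = 0.5818
Terminal stock prices: S_u = 175.5, S_d = 104
Terminal payoffs (K − S): max(-45.5, 0) = 0, max(26, 0) = 26
Node 0 (S = 130): V_0 = 1/1.12·[0.5818·0.0000 + 0.4182·26.0000] = 9.7078

£9.71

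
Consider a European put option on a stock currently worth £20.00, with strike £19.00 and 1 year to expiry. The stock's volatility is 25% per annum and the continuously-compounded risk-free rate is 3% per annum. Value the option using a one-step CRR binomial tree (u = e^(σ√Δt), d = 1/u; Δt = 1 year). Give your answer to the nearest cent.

CRR parameters: u = e^(σ√Δt) = e^(0.25·√1) = 1.2840, d = 1/u = 0.7788
Per-period rate: rΔt = 0.03·1 = 0.03, so R = e^0.03 = 1.0305
Risk-neutral probability p = (e^0.03 − 0.7788)/(1.2840 − 0.7788) = 0.2517/0.5052 = 0.4981
Terminal stock prices: S_u = 25.68, S_d = 15.58
Terminal payoffs (K − S): max(-6.681, 0) = 0, max(3.424, 0) = 3.424
Node 0 (S = 20): V_0 = e^(−0.03)·[0.4981·0.0000 + 0.5019·3.4240] = 1.6677

£1.67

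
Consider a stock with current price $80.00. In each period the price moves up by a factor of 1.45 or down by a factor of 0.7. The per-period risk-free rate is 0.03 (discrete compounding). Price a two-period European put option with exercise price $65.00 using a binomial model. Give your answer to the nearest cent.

$7.63

Risk-neutral probability p = (1 + 0.03 − 0.7)/(1.45 − 0.7) = 0.3300/0.7500 = 0.4400
Terminal stock prices: S_uu = 168.2, S_ud = 81.2, S_dd = 39.2
Terminal payoffs (K − S): max(-103.2, 0) = 0, max(-16.2, 0) = 0, max(25.8, 0) = 25.8
Node u (S = 116): V_u = 1/1.03·[0.4400·0.0000 + 0.5600·0.0000] = 0.0000
Node d (S = 56): V_d = 1/1.03·[0.4400·0.0000 + 0.5600·25.8000] = 14.0272
Node 0 (S = 80): V_0 = 1/1.03·[0.4400·0.0000 + 0.5600·14.0272] = 7.6264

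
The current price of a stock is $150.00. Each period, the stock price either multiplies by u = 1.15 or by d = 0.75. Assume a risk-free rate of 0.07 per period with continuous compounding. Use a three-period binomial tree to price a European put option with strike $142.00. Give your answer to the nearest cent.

Risk-neutral probability p = (e^0.07 − 0.75)/(1.15 − 0.75) = 0.3225/0.4000 = 0.8063
Terminal stock prices: S_uuu = 228.1, S_uud = 148.8, S_udd = 97.03, S_ddd = 63.28
Terminal payoffs (K − S): max(-86.13, 0) = 0, max(-6.781, 0) = 0, max(44.97, 0) = 44.97, max(78.72, 0) = 78.72
Node uu (S = 198.4): V_uu = e^(−0.07)·[0.8063·0.0000 + 0.1937·0.0000] = 0.0000
Node ud (S = 129.4): V_ud = e^(−0.07)·[0.8063·0.0000 + 0.1937·44.9688] = 8.1228
Node dd (S = 84.38): V_dd = e^(−0.07)·[0.8063·44.9688 + 0.1937·78.7188] = 48.0249
Node u (S = 172.5): V_u = e^(−0.07)·[0.8063·0.0000 + 0.1937·8.1228] = 1.4672
Node d (S = 112.5): V_d = e^(−0.07)·[0.8063·8.1228 + 0.1937·48.0249] = 14.7813
Node 0 (S = 150): V_0 = e^(−0.07)·[0.8063·1.4672 + 0.1937·14.7813] = 3.7730

$3.77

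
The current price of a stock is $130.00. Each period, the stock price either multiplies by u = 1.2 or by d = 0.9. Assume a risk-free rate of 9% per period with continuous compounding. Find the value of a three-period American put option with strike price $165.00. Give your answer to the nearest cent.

Risk-neutral probability p = (e^0.09 − 0.9)/(1.2 − 0.9) = 0.1942/0.3000 = 0.6472
Terminal stock prices: S_uuu = 224.6, S_uud = 168.5, S_udd = 126.4, S_ddd = 94.77
Terminal payoffs (K − S): max(-59.64, 0) = 0, max(-3.48, 0) = 0, max(38.64, 0) = 38.64, max(70.23, 0) = 70.23
Node uu (S = 187.2): continuation = e^(−0.09)·[0.6472·0.0000 + 0.3528·0.0000] = 0.0000; exercise value = 0.0000 ≤ continuation, so V_uu = 0.0000
Node ud (S = 140.4): continuation = e^(−0.09)·[0.6472·0.0000 + 0.3528·38.6400] = 12.4572; exercise value = 24.6000 > continuation, so V_ud = 24.6000 (exercise)
Node dd (S = 105.3): continuation = e^(−0.09)·[0.6472·38.6400 + 0.3528·70.2300] = 45.4986; exercise value = 59.7000 > continuation, so V_dd = 59.7000 (exercise)
Node u (S = 156): continuation = e^(−0.09)·[0.6472·0.0000 + 0.3528·24.6000] = 7.9308; exercise value = 9.0000 > continuation, so V_u = 9.0000 (exercise)
Node d (S = 117): continuation = e^(−0.09)·[0.6472·24.6000 + 0.3528·59.7000] = 33.7986; exercise value = 48.0000 > continuation, so V_d = 48.0000 (exercise)
Node 0 (S = 130): continuation = e^(−0.09)·[0.6472·9.0000 + 0.3528·48.0000] = 20.7986; exercise value = 35.0000 > continuation, so V_0 = 35.0000 (exercise)

$35.00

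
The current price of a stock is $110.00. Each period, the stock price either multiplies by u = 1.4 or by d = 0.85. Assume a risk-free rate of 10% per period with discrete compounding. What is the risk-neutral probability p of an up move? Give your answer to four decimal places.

p = 0.4545

Risk-neutral probability p = (1 + 0.1 − 0.85)/(1.4 − 0.85) = 0.2500/0.5500 = 0.4545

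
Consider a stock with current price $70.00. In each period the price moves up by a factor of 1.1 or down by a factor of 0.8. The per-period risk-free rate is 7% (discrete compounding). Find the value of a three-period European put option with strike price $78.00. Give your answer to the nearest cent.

Risk-neutral probability p = (1 + 0.07 − 0.8)/(1.1 − 0.8) = 0.2700/0.3000 = 0.9000
Terminal stock prices: S_uuu = 93.17, S_uud = 67.76, S_udd = 49.28, S_ddd = 35.84
Terminal payoffs (K − S): max(-15.17, 0) = 0, max(10.24, 0) = 10.24, max(28.72, 0) = 28.72, max(42.16, 0) = 42.16
Node uu (S = 84.7): V_uu = 1/1.07·[0.9000·0.0000 + 0.1000·10.2400] = 0.9570
Node ud (S = 61.6): V_ud = 1/1.07·[0.9000·10.2400 + 0.1000·28.7200] = 11.2972
Node dd (S = 44.8): V_dd = 1/1.07·[0.9000·28.7200 + 0.1000·42.1600] = 28.0972
Node u (S = 77): V_u = 1/1.07·[0.9000·0.9570 + 0.1000·11.2972] = 1.8608
Node d (S = 56): V_d = 1/1.07·[0.9000·11.2972 + 0.1000·28.0972] = 12.1282
Node 0 (S = 70): V_0 = 1/1.07·[0.9000·1.8608 + 0.1000·12.1282] = 2.6986

$2.70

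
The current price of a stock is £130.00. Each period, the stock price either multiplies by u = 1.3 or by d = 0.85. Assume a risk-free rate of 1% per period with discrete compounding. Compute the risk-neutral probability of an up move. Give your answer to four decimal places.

p = 0.3556

Risk-neutral probability p = (1 + 0.01 − 0.85)/(1.3 − 0.85) = 0.1600/0.4500 = 0.3556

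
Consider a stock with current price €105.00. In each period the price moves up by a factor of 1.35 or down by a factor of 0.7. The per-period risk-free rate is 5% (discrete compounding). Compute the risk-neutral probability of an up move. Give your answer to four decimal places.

p = 0.5385

Risk-neutral probability p = (1 + 0.05 − 0.7)/(1.35 − 0.7) = 0.3500/0.6500 = 0.5385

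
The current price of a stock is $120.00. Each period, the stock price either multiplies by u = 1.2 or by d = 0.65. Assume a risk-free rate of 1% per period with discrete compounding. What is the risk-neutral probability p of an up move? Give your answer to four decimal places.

Risk-neutral probability p = (1 + 0.01 − 0.65)/(1.2 − 0.65) = 0.3600/0.5500 = 0.6545

p = 0.6545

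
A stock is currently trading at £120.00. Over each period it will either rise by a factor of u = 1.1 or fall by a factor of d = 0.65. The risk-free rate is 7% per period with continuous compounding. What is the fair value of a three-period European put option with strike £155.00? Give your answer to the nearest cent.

Risk-neutral probability p = (e^0.07 − 0.65)/(1.1 − 0.65) = 0.4225/0.4500 = 0.9389
Terminal stock prices: S_uuu = 159.7, S_uud = 94.38, S_udd = 55.77, S_ddd = 32.95
Terminal payoffs (K − S): max(-4.72, 0) = 0, max(60.62, 0) = 60.62, max(99.23, 0) = 99.23, max(122, 0) = 122
Node uu (S = 145.2): V_uu = e^(−0.07)·[0.9389·0.0000 + 0.0611·60.6200] = 3.4531
Node ud (S = 85.8): V_ud = e^(−0.07)·[0.9389·60.6200 + 0.0611·99.2300] = 58.7210
Node dd (S = 50.7): V_dd = e^(−0.07)·[0.9389·99.2300 + 0.0611·122.0450] = 93.8210
Node u (S = 132): V_u = e^(−0.07)·[0.9389·3.4531 + 0.0611·58.7210] = 6.3678
Node d (S = 78): V_d = e^(−0.07)·[0.9389·58.7210 + 0.0611·93.8210] = 56.7505
Node 0 (S = 120): V_0 = e^(−0.07)·[0.9389·6.3678 + 0.0611·56.7505] = 8.8073

£8.81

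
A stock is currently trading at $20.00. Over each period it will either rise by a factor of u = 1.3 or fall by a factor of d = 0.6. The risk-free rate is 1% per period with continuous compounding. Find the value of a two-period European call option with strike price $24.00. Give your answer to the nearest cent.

$3.30

Risk-neutral probability p = (e^0.01 − 0.6)/(1.3 − 0.6) = 0.4101/0.7000 = 0.5858
Terminal stock prices: S_uu = 33.8, S_ud = 15.6, S_dd = 7.2
Terminal payoffs (S − K): max(9.8, 0) = 9.8, max(-8.4, 0) = 0, max(-16.8, 0) = 0
Node u (S = 26): V_u = e^(−0.01)·[0.5858·9.8000 + 0.4142·0.0000] = 5.6836
Node d (S = 12): V_d = e^(−0.01)·[0.5858·0.0000 + 0.4142·0.0000] = 0.0000
Node 0 (S = 20): V_0 = e^(−0.01)·[0.5858·5.6836 + 0.4142·0.0000] = 3.2962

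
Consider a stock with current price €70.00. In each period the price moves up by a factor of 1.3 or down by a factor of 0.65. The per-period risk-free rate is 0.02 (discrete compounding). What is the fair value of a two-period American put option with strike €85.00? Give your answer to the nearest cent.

Risk-neutral probability p = (1 + 0.02 − 0.65)/(1.3 − 0.65) = 0.3700/0.6500 = 0.5692
Terminal stock prices: S_uu = 118.3, S_ud = 59.15, S_dd = 29.58
Terminal payoffs (K − S): max(-33.3, 0) = 0, max(25.85, 0) = 25.85, max(55.42, 0) = 55.42
Node u (S = 91): continuation = 1/1.02·[0.5692·0.0000 + 0.4308·25.8500] = 10.9170; exercise value = 0.0000 ≤ continuation, so V_u = 10.9170
Node d (S = 45.5): continuation = 1/1.02·[0.5692·25.8500 + 0.4308·55.4250] = 37.8333; exercise value = 39.5000 > continuation, so V_d = 39.5000 (exercise)
Node 0 (S = 70): continuation = 1/1.02·[0.5692·10.9170 + 0.4308·39.5000] = 22.7742; exercise value = 15.0000 ≤ continuation, so V_0 = 22.7742

€22.77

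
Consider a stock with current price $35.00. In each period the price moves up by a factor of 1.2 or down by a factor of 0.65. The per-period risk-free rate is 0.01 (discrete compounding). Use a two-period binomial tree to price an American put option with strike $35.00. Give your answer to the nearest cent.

Risk-neutral probability p = (1 + 0.01 − 0.65)/(1.2 − 0.65) = 0.3600/0.5500 = 0.6545
Terminal stock prices: S_uu = 50.4, S_ud = 27.3, S_dd = 14.79
Terminal payoffs (K − S): max(-15.4, 0) = 0, max(7.7, 0) = 7.7, max(20.21, 0) = 20.21
Node u (S = 42): continuation = 1/1.01·[0.6545·0.0000 + 0.3455·7.7000] = 2.6337; exercise value = 0.0000 ≤ continuation, so V_u = 2.6337
Node d (S = 22.75): continuation = 1/1.01·[0.6545·7.7000 + 0.3455·20.2125] = 11.9035; exercise value = 12.2500 > continuation, so V_d = 12.2500 (exercise)
Node 0 (S = 35): continuation = 1/1.01·[0.6545·2.6337 + 0.3455·12.2500] = 5.8967; exercise value = 0.0000 ≤ continuation, so V_0 = 5.8967

$5.90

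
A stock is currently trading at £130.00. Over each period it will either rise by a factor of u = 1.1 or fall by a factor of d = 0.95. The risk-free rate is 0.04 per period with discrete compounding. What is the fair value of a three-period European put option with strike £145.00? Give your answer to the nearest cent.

£5.99

Risk-neutral probability p = (1 + 0.04 − 0.95)/(1.1 − 0.95) = 0.0900/0.1500 = 0.6000
Terminal stock prices: S_uuu = 173, S_uud = 149.4, S_udd = 129.1, S_ddd = 111.5
Terminal payoffs (K − S): max(-28.03, 0) = 0, max(-4.435, 0) = 0, max(15.94, 0) = 15.94, max(33.54, 0) = 33.54
Node uu (S = 157.3): V_uu = 1/1.04·[0.6000·0.0000 + 0.4000·0.0000] = 0.0000
Node ud (S = 135.8): V_ud = 1/1.04·[0.6000·0.0000 + 0.4000·15.9425] = 6.1317
Node dd (S = 117.3): V_dd = 1/1.04·[0.6000·15.9425 + 0.4000·33.5413] = 22.0981
Node u (S = 143): V_u = 1/1.04·[0.6000·0.0000 + 0.4000·6.1317] = 2.3584
Node d (S = 123.5): V_d = 1/1.04·[0.6000·6.1317 + 0.4000·22.0981] = 12.0368
Node 0 (S = 130): V_0 = 1/1.04·[0.6000·2.3584 + 0.4000·12.0368] = 5.9901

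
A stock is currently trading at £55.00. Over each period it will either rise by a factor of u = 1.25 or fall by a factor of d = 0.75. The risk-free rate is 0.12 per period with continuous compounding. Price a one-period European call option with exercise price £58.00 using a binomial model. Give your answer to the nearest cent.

£7.20

Risk-neutral probability p = (e^0.12 − 0.75)/(1.25 − 0.75) = 0.3775/0.5000 = 0.7550
Terminal stock prices: S_u = 68.75, S_d = 41.25
Terminal payoffs (S − K): max(10.75, 0) = 10.75, max(-16.75, 0) = 0
Node 0 (S = 55): V_0 = e^(−0.12)·[0.7550·10.7500 + 0.2450·0.0000] = 7.1984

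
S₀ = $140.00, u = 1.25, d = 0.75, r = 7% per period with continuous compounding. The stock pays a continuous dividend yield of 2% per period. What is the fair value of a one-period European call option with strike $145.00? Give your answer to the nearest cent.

$16.85

Per-period risk-free factor R = e^0.07 = 1.0725; dividend-adjusted growth = e^(0.07−0.02) = 1.0513.
Risk-neutral probability p = (1.0513 − 0.75)/(1.25 − 0.75) = 0.3013/0.5000 = 0.6025
Terminal stock prices: S_u = 175, S_d = 105
Terminal payoffs (S − K): max(30, 0) = 30, max(-40, 0) = 0
Node 0 (S = 140): V_0 = e^(−0.07)·[0.6025·30.0000 + 0.3975·0.0000] = 16.8542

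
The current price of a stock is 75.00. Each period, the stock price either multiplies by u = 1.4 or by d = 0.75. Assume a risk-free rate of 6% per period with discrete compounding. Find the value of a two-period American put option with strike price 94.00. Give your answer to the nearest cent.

22.01

Risk-neutral probability p = (1 + 0.06 − 0.75)/(1.4 − 0.75) = 0.3100/0.6500 = 0.4769
Terminal stock prices: S_uu = 147, S_ud = 78.75, S_dd = 42.19
Terminal payoffs (K − S): max(-53, 0) = 0, max(15.25, 0) = 15.25, max(51.81, 0) = 51.81
Node u (S = 105): continuation = 1/1.06·[0.4769·0.0000 + 0.5231·15.2500] = 7.5254; exercise value = 0.0000 ≤ continuation, so V_u = 7.5254
Node d (S = 56.25): continuation = 1/1.06·[0.4769·15.2500 + 0.5231·51.8125] = 32.4292; exercise value = 37.7500 > continuation, so V_d = 37.7500 (exercise)
Node 0 (S = 75): continuation = 1/1.06·[0.4769·7.5254 + 0.5231·37.7500] = 22.0143; exercise value = 19.0000 ≤ continuation, so V_0 = 22.0143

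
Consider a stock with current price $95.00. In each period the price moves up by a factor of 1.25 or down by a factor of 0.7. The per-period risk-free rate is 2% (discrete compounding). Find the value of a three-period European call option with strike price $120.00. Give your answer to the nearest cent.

Risk-neutral probability p = (1 + 0.02 − 0.7)/(1.25 − 0.7) = 0.3200/0.5500 = 0.5818
Terminal stock prices: S_uuu = 185.5, S_uud = 103.9, S_udd = 58.19, S_ddd = 32.58
Terminal payoffs (S − K): max(65.55, 0) = 65.55, max(-16.09, 0) = 0, max(-61.81, 0) = 0, max(-87.42, 0) = 0
Node uu (S = 148.4): V_uu = 1/1.02·[0.5818·65.5469 + 0.4182·0.0000] = 37.3886
Node ud (S = 83.12): V_ud = 1/1.02·[0.5818·0.0000 + 0.4182·0.0000] = 0.0000
Node dd (S = 46.55): V_dd = 1/1.02·[0.5818·0.0000 + 0.4182·0.0000] = 0.0000
Node u (S = 118.8): V_u = 1/1.02·[0.5818·37.3886 + 0.4182·0.0000] = 21.3268
Node d (S = 66.5): V_d = 1/1.02·[0.5818·0.0000 + 0.4182·0.0000] = 0.0000
Node 0 (S = 95): V_0 = 1/1.02·[0.5818·21.3268 + 0.4182·0.0000] = 12.1650

$12.17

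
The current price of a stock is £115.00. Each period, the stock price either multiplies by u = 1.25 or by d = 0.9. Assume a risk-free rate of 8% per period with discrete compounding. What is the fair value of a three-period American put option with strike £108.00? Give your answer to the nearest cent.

£3.00

Risk-neutral probability p = (1 + 0.08 − 0.9)/(1.25 − 0.9) = 0.1800/0.3500 = 0.5143
Terminal stock prices: S_uuu = 224.6, S_uud = 161.7, S_udd = 116.4, S_ddd = 83.84
Terminal payoffs (K − S): max(-116.6, 0) = 0, max(-53.72, 0) = 0, max(-8.438, 0) = 0, max(24.16, 0) = 24.16
Node uu (S = 179.7): continuation = 1/1.08·[0.5143·0.0000 + 0.4857·0.0000] = 0.0000; exercise value = 0.0000 ≤ continuation, so V_uu = 0.0000
Node ud (S = 129.4): continuation = 1/1.08·[0.5143·0.0000 + 0.4857·0.0000] = 0.0000; exercise value = 0.0000 ≤ continuation, so V_ud = 0.0000
Node dd (S = 93.15): continuation = 1/1.08·[0.5143·0.0000 + 0.4857·24.1650] = 10.8679; exercise value = 14.8500 > continuation, so V_dd = 14.8500 (exercise)
Node u (S = 143.8): continuation = 1/1.08·[0.5143·0.0000 + 0.4857·0.0000] = 0.0000; exercise value = 0.0000 ≤ continuation, so V_u = 0.0000
Node d (S = 103.5): continuation = 1/1.08·[0.5143·0.0000 + 0.4857·14.8500] = 6.6786; exercise value = 4.5000 ≤ continuation, so V_d = 6.6786
Node 0 (S = 115): continuation = 1/1.08·[0.5143·0.0000 + 0.4857·6.6786] = 3.0036; exercise value = 0.0000 ≤ continuation, so V_0 = 3.0036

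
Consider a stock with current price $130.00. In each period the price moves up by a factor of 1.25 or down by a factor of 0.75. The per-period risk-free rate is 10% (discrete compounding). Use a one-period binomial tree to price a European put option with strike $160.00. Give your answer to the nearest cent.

$17.05

Risk-neutral probability p = (1 + 0.1 − 0.75)/(1.25 − 0.75) = 0.3500/0.5000 = 0.7000
Terminal stock prices: S_u = 162.5, S_d = 97.5
Terminal payoffs (K − S): max(-2.5, 0) = 0, max(62.5, 0) = 62.5
Node 0 (S = 130): V_0 = 1/1.1·[0.7000·0.0000 + 0.3000·62.5000] = 17.0455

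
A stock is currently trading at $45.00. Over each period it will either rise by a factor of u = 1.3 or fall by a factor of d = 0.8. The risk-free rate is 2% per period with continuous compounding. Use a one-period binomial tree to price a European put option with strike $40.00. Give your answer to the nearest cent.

$2.19

Risk-neutral probability p = (e^0.02 − 0.8)/(1.3 − 0.8) = 0.2202/0.5000 = 0.4404
Terminal stock prices: S_u = 58.5, S_d = 36
Terminal payoffs (K − S): max(-18.5, 0) = 0, max(4, 0) = 4
Node 0 (S = 45): V_0 = e^(−0.02)·[0.4404·0.0000 + 0.5596·4.0000] = 2.1941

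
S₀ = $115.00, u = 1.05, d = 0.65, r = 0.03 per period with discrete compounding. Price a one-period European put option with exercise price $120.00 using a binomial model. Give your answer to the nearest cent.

Risk-neutral probability p = (1 + 0.03 − 0.65)/(1.05 − 0.65) = 0.3800/0.4000 = 0.9500
Terminal stock prices: S_u = 120.8, S_d = 74.75
Terminal payoffs (K − S): max(-0.75, 0) = 0, max(45.25, 0) = 45.25
Node 0 (S = 115): V_0 = 1/1.03·[0.9500·0.0000 + 0.0500·45.2500] = 2.1966

$2.20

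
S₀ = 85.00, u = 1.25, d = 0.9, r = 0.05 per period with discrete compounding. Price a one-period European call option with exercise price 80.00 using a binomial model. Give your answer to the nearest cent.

10.71

Risk-neutral probability p = (1 + 0.05 − 0.9)/(1.25 − 0.9) = 0.1500/0.3500 = 0.4286
Terminal stock prices: S_u = 106.2, S_d = 76.5
Terminal payoffs (S − K): max(26.25, 0) = 26.25, max(-3.5, 0) = 0
Node 0 (S = 85): V_0 = 1/1.05·[0.4286·26.2500 + 0.5714·0.0000] = 10.7143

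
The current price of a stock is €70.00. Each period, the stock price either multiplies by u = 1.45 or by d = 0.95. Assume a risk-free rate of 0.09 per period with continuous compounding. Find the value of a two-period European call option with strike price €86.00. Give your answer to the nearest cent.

Risk-neutral probability p = (e^0.09 − 0.95)/(1.45 − 0.95) = 0.1442/0.5000 = 0.2883
Terminal stock prices: S_uu = 147.2, S_ud = 96.42, S_dd = 63.17
Terminal payoffs (S − K): max(61.18, 0) = 61.18, max(10.42, 0) = 10.42, max(-22.83, 0) = 0
Node u (S = 101.5): V_u = e^(−0.09)·[0.2883·61.1750 + 0.7117·10.4250] = 22.9019
Node d (S = 66.5): V_d = e^(−0.09)·[0.2883·10.4250 + 0.7117·0.0000] = 2.7473
Node 0 (S = 70): V_0 = e^(−0.09)·[0.2883·22.9019 + 0.7117·2.7473] = 7.8222

€7.82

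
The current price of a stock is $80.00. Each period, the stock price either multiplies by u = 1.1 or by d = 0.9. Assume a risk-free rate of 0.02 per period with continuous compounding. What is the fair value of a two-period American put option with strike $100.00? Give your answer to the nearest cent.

Risk-neutral probability p = (e^0.02 − 0.9)/(1.1 − 0.9) = 0.1202/0.2000 = 0.6010
Terminal stock prices: S_uu = 96.8, S_ud = 79.2, S_dd = 64.8
Terminal payoffs (K − S): max(3.2, 0) = 3.2, max(20.8, 0) = 20.8, max(35.2, 0) = 35.2
Node u (S = 88): continuation = e^(−0.02)·[0.6010·3.2000 + 0.3990·20.8000] = 10.0199; exercise value = 12.0000 > continuation, so V_u = 12.0000 (exercise)
Node d (S = 72): continuation = e^(−0.02)·[0.6010·20.8000 + 0.3990·35.2000] = 26.0199; exercise value = 28.0000 > continuation, so V_d = 28.0000 (exercise)
Node 0 (S = 80): continuation = e^(−0.02)·[0.6010·12.0000 + 0.3990·28.0000] = 18.0199; exercise value = 20.0000 > continuation, so V_0 = 20.0000 (exercise)

$20.00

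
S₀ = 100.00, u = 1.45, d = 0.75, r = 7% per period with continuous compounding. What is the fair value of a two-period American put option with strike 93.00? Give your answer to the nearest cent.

Risk-neutral probability p = (e^0.07 − 0.75)/(1.45 − 0.75) = 0.3225/0.7000 = 0.4607
Terminal stock prices: S_uu = 210.2, S_ud = 108.8, S_dd = 56.25
Terminal payoffs (K − S): max(-117.2, 0) = 0, max(-15.75, 0) = 0, max(36.75, 0) = 36.75
Node u (S = 145): continuation = e^(−0.07)·[0.4607·0.0000 + 0.5393·0.0000] = 0.0000; exercise value = 0.0000 ≤ continuation, so V_u = 0.0000
Node d (S = 75): continuation = e^(−0.07)·[0.4607·0.0000 + 0.5393·36.7500] = 18.4785; exercise value = 18.0000 ≤ continuation, so V_d = 18.4785
Node 0 (S = 100): continuation = e^(−0.07)·[0.4607·0.0000 + 0.5393·18.4785] = 9.2913; exercise value = 0.0000 ≤ continuation, so V_0 = 9.2913

9.29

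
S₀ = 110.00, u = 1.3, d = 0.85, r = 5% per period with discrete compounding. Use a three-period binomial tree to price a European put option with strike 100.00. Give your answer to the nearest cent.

Risk-neutral probability p = (1 + 0.05 − 0.85)/(1.3 − 0.85) = 0.2000/0.4500 = 0.4444
Terminal stock prices: S_uuu = 241.7, S_uud = 158, S_udd = 103.3, S_ddd = 67.55
Terminal payoffs (K − S): max(-141.7, 0) = 0, max(-58.02, 0) = 0, max(-3.317, 0) = 0, max(32.45, 0) = 32.45
Node uu (S = 185.9): V_uu = 1/1.05·[0.4444·0.0000 + 0.5556·0.0000] = 0.0000
Node ud (S = 121.5): V_ud = 1/1.05·[0.4444·0.0000 + 0.5556·0.0000] = 0.0000
Node dd (S = 79.47): V_dd = 1/1.05·[0.4444·0.0000 + 0.5556·32.4463] = 17.1673
Node u (S = 143): V_u = 1/1.05·[0.4444·0.0000 + 0.5556·0.0000] = 0.0000
Node d (S = 93.5): V_d = 1/1.05·[0.4444·0.0000 + 0.5556·17.1673] = 9.0832
Node 0 (S = 110): V_0 = 1/1.05·[0.4444·0.0000 + 0.5556·9.0832] = 4.8059

4.81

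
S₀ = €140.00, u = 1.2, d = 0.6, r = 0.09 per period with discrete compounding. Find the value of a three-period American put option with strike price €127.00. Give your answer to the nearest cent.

€11.10

Risk-neutral probability p = (1 + 0.09 − 0.6)/(1.2 − 0.6) = 0.4900/0.6000 = 0.8167
Terminal stock prices: S_uuu = 241.9, S_uud = 121, S_udd = 60.48, S_ddd = 30.24
Terminal payoffs (K − S): max(-114.9, 0) = 0, max(6.04, 0) = 6.04, max(66.52, 0) = 66.52, max(96.76, 0) = 96.76
Node uu (S = 201.6): continuation = 1/1.09·[0.8167·0.0000 + 0.1833·6.0400] = 1.0159; exercise value = 0.0000 ≤ continuation, so V_uu = 1.0159
Node ud (S = 100.8): continuation = 1/1.09·[0.8167·6.0400 + 0.1833·66.5200] = 15.7138; exercise value = 26.2000 > continuation, so V_ud = 26.2000 (exercise)
Node dd (S = 50.4): continuation = 1/1.09·[0.8167·66.5200 + 0.1833·96.7600] = 66.1138; exercise value = 76.6000 > continuation, so V_dd = 76.6000 (exercise)
Node u (S = 168): continuation = 1/1.09·[0.8167·1.0159 + 0.1833·26.2000] = 5.1679; exercise value = 0.0000 ≤ continuation, so V_u = 5.1679
Node d (S = 84): continuation = 1/1.09·[0.8167·26.2000 + 0.1833·76.6000] = 32.5138; exercise value = 43.0000 > continuation, so V_d = 43.0000 (exercise)
Node 0 (S = 140): continuation = 1/1.09·[0.8167·5.1679 + 0.1833·43.0000] = 11.1044; exercise value = 0.0000 ≤ continuation, so V_0 = 11.1044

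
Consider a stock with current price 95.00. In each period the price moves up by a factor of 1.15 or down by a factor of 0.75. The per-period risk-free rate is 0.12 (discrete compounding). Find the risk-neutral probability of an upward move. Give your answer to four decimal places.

p = 0.9250

Risk-neutral probability p = (1 + 0.12 − 0.75)/(1.15 − 0.75) = 0.3700/0.4000 = 0.9250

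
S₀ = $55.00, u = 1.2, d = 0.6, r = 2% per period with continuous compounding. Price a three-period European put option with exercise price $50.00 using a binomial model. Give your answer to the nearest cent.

Risk-neutral probability p = (e^0.02 − 0.6)/(1.2 − 0.6) = 0.4202/0.6000 = 0.7003
Terminal stock prices: S_uuu = 95.04, S_uud = 47.52, S_udd = 23.76, S_ddd = 11.88
Terminal payoffs (K − S): max(-45.04, 0) = 0, max(2.48, 0) = 2.48, max(26.24, 0) = 26.24, max(38.12, 0) = 38.12
Node uu (S = 79.2): V_uu = e^(−0.02)·[0.7003·0.0000 + 0.2997·2.4800] = 0.7285
Node ud (S = 39.6): V_ud = e^(−0.02)·[0.7003·2.4800 + 0.2997·26.2400] = 9.4099
Node dd (S = 19.8): V_dd = e^(−0.02)·[0.7003·26.2400 + 0.2997·38.1200] = 29.2099
Node u (S = 66): V_u = e^(−0.02)·[0.7003·0.7285 + 0.2997·9.4099] = 3.2640
Node d (S = 33): V_d = e^(−0.02)·[0.7003·9.4099 + 0.2997·29.2099] = 15.0395
Node 0 (S = 55): V_0 = e^(−0.02)·[0.7003·3.2640 + 0.2997·15.0395] = 6.6582

$6.66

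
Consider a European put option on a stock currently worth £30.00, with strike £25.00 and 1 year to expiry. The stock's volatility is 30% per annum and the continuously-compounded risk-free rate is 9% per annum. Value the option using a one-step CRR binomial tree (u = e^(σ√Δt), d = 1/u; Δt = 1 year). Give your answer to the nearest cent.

£1.06

CRR parameters: u = e^(σ√Δt) = e^(0.3·√1) = 1.3499, d = 1/u = 0.7408
Per-period rate: rΔt = 0.09·1 = 0.09, so R = e^0.09 = 1.0942
Risk-neutral probability p = (e^0.09 − 0.7408)/(1.3499 − 0.7408) = 0.3534/0.6090 = 0.5802
Terminal stock prices: S_u = 40.5, S_d = 22.22
Terminal payoffs (K − S): max(-15.5, 0) = 0, max(2.775, 0) = 2.775
Node 0 (S = 30): V_0 = e^(−0.09)·[0.5802·0.0000 + 0.4198·2.7755] = 1.0649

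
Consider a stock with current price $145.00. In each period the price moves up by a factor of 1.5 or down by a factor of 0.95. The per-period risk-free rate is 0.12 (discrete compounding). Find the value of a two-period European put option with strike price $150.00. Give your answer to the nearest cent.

Risk-neutral probability p = (1 + 0.12 − 0.95)/(1.5 − 0.95) = 0.1700/0.5500 = 0.3091
Terminal stock prices: S_uu = 326.2, S_ud = 206.6, S_dd = 130.9
Terminal payoffs (K − S): max(-176.2, 0) = 0, max(-56.62, 0) = 0, max(19.14, 0) = 19.14
Node u (S = 217.5): V_u = 1/1.12·[0.3091·0.0000 + 0.6909·0.0000] = 0.0000
Node d (S = 137.8): V_d = 1/1.12·[0.3091·0.0000 + 0.6909·19.1375] = 11.8056
Node 0 (S = 145): V_0 = 1/1.12·[0.3091·0.0000 + 0.6909·11.8056] = 7.2827

$7.28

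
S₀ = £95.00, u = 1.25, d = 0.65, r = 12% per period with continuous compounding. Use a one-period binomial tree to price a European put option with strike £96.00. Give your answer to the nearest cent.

£6.20

Risk-neutral probability p = (e^0.12 − 0.65)/(1.25 − 0.65) = 0.4775/0.6000 = 0.7958
Terminal stock prices: S_u = 118.8, S_d = 61.75
Terminal payoffs (K − S): max(-22.75, 0) = 0, max(34.25, 0) = 34.25
Node 0 (S = 95): V_0 = e^(−0.12)·[0.7958·0.0000 + 0.2042·34.2500] = 6.2021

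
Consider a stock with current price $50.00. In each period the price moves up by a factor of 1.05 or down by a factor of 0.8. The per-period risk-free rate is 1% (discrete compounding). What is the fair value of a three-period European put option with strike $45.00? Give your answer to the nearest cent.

Risk-neutral probability p = (1 + 0.01 − 0.8)/(1.05 − 0.8) = 0.2100/0.2500 = 0.8400
Terminal stock prices: S_uuu = 57.88, S_uud = 44.1, S_udd = 33.6, S_ddd = 25.6
Terminal payoffs (K − S): max(-12.88, 0) = 0, max(0.9, 0) = 0.9, max(11.4, 0) = 11.4, max(19.4, 0) = 19.4
Node uu (S = 55.12): V_uu = 1/1.01·[0.8400·0.0000 + 0.1600·0.9000] = 0.1426
Node ud (S = 42): V_ud = 1/1.01·[0.8400·0.9000 + 0.1600·11.4000] = 2.5545
Node dd (S = 32): V_dd = 1/1.01·[0.8400·11.4000 + 0.1600·19.4000] = 12.5545
Node u (S = 52.5): V_u = 1/1.01·[0.8400·0.1426 + 0.1600·2.5545] = 0.5232
Node d (S = 40): V_d = 1/1.01·[0.8400·2.5545 + 0.1600·12.5545] = 4.1133
Node 0 (S = 50): V_0 = 1/1.01·[0.8400·0.5232 + 0.1600·4.1133] = 1.0868

$1.09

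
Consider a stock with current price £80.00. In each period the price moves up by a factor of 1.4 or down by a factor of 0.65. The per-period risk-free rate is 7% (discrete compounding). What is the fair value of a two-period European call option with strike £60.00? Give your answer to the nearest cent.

£32.02

Risk-neutral probability p = (1 + 0.07 − 0.65)/(1.4 − 0.65) = 0.4200/0.7500 = 0.5600
Terminal stock prices: S_uu = 156.8, S_ud = 72.8, S_dd = 33.8
Terminal payoffs (S − K): max(96.8, 0) = 96.8, max(12.8, 0) = 12.8, max(-26.2, 0) = 0
Node u (S = 112): V_u = 1/1.07·[0.5600·96.8000 + 0.4400·12.8000] = 55.9252
Node d (S = 52): V_d = 1/1.07·[0.5600·12.8000 + 0.4400·0.0000] = 6.6991
Node 0 (S = 80): V_0 = 1/1.07·[0.5600·55.9252 + 0.4400·6.6991] = 32.0240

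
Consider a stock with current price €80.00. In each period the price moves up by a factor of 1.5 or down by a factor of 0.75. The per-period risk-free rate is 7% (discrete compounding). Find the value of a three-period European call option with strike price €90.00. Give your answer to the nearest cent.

€22.91

Risk-neutral probability p = (1 + 0.07 − 0.75)/(1.5 − 0.75) = 0.3200/0.7500 = 0.4267
Terminal stock prices: S_uuu = 270, S_uud = 135, S_udd = 67.5, S_ddd = 33.75
Terminal payoffs (S − K): max(180, 0) = 180, max(45, 0) = 45, max(-22.5, 0) = 0, max(-56.25, 0) = 0
Node uu (S = 180): V_uu = 1/1.07·[0.4267·180.0000 + 0.5733·45.0000] = 95.8879
Node ud (S = 90): V_ud = 1/1.07·[0.4267·45.0000 + 0.5733·0.0000] = 17.9439
Node dd (S = 45): V_dd = 1/1.07·[0.4267·0.0000 + 0.5733·0.0000] = 0.0000
Node u (S = 120): V_u = 1/1.07·[0.4267·95.8879 + 0.5733·17.9439] = 47.8505
Node d (S = 60): V_d = 1/1.07·[0.4267·17.9439 + 0.5733·0.0000] = 7.1552
Node 0 (S = 80): V_0 = 1/1.07·[0.4267·47.8505 + 0.5733·7.1552] = 22.9145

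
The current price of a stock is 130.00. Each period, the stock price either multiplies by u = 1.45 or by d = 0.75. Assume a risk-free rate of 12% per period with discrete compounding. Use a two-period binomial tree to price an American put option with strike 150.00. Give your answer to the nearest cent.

Risk-neutral probability p = (1 + 0.12 − 0.75)/(1.45 − 0.75) = 0.3700/0.7000 = 0.5286
Terminal stock prices: S_uu = 273.3, S_ud = 141.4, S_dd = 73.12
Terminal payoffs (K − S): max(-123.3, 0) = 0, max(8.625, 0) = 8.625, max(76.88, 0) = 76.88
Node u (S = 188.5): continuation = 1/1.12·[0.5286·0.0000 + 0.4714·8.6250] = 3.6304; exercise value = 0.0000 ≤ continuation, so V_u = 3.6304
Node d (S = 97.5): continuation = 1/1.12·[0.5286·8.6250 + 0.4714·76.8750] = 36.4286; exercise value = 52.5000 > continuation, so V_d = 52.5000 (exercise)
Node 0 (S = 130): continuation = 1/1.12·[0.5286·3.6304 + 0.4714·52.5000] = 23.8116; exercise value = 20.0000 ≤ continuation, so V_0 = 23.8116

23.81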